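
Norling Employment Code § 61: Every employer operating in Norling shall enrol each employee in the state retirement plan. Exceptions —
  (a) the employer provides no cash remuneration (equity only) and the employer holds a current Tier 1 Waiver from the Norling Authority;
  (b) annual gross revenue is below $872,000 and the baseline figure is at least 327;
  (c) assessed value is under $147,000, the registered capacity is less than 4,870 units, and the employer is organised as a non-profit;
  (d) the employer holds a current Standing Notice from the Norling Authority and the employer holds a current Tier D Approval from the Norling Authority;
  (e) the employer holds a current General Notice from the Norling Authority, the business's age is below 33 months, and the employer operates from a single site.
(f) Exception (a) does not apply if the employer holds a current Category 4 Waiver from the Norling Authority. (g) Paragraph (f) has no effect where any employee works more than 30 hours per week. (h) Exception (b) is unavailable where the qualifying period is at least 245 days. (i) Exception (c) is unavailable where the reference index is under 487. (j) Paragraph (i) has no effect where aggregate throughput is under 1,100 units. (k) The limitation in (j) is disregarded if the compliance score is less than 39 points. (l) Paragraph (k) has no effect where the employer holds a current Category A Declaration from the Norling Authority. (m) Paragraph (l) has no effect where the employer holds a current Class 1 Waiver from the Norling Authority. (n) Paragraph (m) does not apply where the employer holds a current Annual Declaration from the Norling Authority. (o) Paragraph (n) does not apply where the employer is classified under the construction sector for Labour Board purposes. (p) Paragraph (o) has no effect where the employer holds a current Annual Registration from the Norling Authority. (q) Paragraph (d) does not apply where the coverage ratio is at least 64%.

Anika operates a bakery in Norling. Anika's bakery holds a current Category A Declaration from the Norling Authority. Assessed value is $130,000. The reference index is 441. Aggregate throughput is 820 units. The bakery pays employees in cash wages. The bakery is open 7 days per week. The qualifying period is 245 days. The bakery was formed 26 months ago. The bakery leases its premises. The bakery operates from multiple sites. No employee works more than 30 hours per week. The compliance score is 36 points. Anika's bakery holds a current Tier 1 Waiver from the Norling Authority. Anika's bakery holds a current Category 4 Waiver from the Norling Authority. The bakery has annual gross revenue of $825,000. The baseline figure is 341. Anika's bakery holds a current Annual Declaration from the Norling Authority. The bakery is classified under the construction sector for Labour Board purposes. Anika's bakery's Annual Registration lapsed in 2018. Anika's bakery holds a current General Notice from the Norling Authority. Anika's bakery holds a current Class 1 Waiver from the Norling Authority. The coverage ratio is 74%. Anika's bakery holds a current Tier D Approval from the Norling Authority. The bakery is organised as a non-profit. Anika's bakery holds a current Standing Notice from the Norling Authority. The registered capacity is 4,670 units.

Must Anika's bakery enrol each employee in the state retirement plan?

Exception (a) fails — employees are paid cash wages.
Exception (b) is satisfied on its face — annual gross revenue is $825,000, below the $872,000 limit; the baseline figure is 341, meeting the 327 threshold. But: (h) is engaged — the qualifying period is 245 days, meeting the 245 days threshold. Exception (b) does not apply.
Exception (c) is satisfied on its face — assessed value is $130,000, under the $147,000 limit; the registered capacity is 4,670 units, less than the 4,870 units limit; the employer is a non-profit. But: (i) operates against (c): the reference index is 441, under the 487 limit. (j) is triggered (aggregate throughput is 820 units, under the 1,100 units limit), but is itself disapplied by (k): (k) operates against (j): the compliance score is 36 points, less than the 39 points limit. (l) would limit (k) — a current Category A Declaration is held — but (m) sets (l) aside: (m) is engaged — a current Class 1 Waiver is held. (n) would limit (m) — a current Annual Declaration is held — but (o) sets (n) aside: (o) operates against (n): the bakery is classified under the construction sector. (p) is inapplicable (the Annual Registration is not current), so (o) stands. So (c) is unavailable.
Exception (d)'s conditions are all satisfied: a current Standing Notice is held; a current Tier D Approval is held. Turning to paragraph (q): (q) operates against (d): the coverage ratio is 74%, meeting the 64% threshold. Exception (d) does not apply.
Exception (e) requires that the employer operates from a single site; but the employer operates from multiple sites, so (e) is unavailable.
No exception displaces § 61.

Yes — Anika's bakery must enrol each employee in the state retirement plan.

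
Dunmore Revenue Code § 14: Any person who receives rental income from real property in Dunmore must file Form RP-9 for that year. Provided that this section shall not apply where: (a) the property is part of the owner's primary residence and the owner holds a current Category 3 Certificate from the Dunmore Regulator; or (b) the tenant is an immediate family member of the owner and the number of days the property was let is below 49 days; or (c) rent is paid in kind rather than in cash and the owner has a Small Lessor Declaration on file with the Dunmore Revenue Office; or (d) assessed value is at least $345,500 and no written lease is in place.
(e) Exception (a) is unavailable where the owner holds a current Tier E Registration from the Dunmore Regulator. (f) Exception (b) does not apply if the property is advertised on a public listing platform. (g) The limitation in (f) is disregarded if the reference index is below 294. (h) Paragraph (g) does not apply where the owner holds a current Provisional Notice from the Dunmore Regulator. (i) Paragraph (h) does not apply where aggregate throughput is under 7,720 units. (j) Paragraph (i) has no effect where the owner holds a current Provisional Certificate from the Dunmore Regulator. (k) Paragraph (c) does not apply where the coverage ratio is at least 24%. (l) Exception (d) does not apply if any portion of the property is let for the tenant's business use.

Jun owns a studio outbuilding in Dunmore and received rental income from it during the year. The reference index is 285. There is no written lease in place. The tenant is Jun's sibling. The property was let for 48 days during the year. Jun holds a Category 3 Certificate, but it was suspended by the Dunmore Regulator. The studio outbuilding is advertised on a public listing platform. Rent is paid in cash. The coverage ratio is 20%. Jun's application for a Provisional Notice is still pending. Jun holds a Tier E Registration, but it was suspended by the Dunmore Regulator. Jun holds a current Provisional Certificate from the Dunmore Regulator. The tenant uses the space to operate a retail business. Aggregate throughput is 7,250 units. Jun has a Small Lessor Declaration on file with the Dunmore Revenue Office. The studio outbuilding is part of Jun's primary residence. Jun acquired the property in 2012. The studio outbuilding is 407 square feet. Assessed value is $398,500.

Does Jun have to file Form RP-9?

No — exception (b) applies; Jun is not required to file Form RP-9.

Exception (a) requires that the owner holds a current Category 3 Certificate from the Dunmore Regulator; but the Category 3 Certificate is not current, so (a) is unavailable.
All of (b)'s requirements are met (the tenant is an immediate family member; the number of days the property was let is 48 days, below the 49 days limit). As to paragraphs (f)–(j): (f) would limit (b) — the property is publicly advertised — but (g) sets (f) aside: (g) is engaged — the reference index is 285, below the 294 limit. (h) is not triggered (no current Provisional Notice is held), so (g) stands. Exception (b) stands.
Exception (c) does not apply: rent is paid in cash.
All of (d)'s requirements are met (assessed value is $398,500, meeting the $345,500 threshold; there is no written lease). But: (l) is engaged — the space is let for business use. So (d) is unavailable.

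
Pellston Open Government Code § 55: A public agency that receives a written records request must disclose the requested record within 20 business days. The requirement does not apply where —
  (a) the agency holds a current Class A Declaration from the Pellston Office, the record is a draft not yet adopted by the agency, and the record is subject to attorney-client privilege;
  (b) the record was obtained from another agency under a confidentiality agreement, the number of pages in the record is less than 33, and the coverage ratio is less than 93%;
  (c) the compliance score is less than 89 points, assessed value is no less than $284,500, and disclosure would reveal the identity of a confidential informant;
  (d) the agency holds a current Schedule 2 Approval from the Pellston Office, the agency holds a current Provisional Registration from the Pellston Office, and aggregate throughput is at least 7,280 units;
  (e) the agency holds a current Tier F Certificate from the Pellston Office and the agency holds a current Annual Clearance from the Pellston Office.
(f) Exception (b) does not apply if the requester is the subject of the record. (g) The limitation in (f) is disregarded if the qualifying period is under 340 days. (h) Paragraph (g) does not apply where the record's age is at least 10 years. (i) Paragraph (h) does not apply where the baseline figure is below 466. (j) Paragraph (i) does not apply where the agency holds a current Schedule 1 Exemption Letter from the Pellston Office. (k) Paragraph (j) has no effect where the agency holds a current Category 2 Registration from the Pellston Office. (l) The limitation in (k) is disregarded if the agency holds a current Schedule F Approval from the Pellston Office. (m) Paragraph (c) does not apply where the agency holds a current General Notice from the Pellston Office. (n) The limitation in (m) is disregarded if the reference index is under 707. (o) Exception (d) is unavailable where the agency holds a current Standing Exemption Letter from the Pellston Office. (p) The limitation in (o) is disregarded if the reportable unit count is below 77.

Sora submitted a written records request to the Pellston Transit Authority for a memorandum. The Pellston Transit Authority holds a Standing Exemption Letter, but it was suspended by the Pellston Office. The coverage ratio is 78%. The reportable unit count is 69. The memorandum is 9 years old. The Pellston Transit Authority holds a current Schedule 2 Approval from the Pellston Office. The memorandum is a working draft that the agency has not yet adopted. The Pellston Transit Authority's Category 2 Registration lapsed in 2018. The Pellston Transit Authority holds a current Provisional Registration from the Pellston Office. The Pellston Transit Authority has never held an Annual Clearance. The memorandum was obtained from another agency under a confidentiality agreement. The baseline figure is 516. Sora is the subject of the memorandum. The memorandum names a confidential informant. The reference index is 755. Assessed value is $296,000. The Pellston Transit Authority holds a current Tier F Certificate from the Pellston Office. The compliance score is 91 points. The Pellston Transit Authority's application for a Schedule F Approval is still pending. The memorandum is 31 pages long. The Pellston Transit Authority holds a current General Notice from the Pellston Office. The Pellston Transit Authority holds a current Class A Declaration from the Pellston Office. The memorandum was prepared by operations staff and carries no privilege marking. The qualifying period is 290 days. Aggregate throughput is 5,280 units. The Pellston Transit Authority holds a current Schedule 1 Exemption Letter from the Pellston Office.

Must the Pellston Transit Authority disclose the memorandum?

No — exception (b) applies; the Pellston Transit Authority is not required to disclose the memorandum.

Exception (a) requires that the record is subject to attorney-client privilege; but the memorandum carries no privilege marking, so (a) is unavailable.
Exception (b) is satisfied on its face — the memorandum was obtained under a confidentiality agreement; the number of pages in the record is 31, less than the 33 limit; the coverage ratio is 78%, less than the 93% limit. Considering the limiting provisions: (f) is triggered (Sora is the subject of the memorandum), but is overridden by (g): (g) operates against (f): the qualifying period is 290 days, under the 340 days limit. (h) does not operate here (the record's age is 9 years, short of 10 years), so (g) stands. So (b) applies.
Exception (c) fails — the compliance score is 91 points, not less than 89 points.
Exception (d) does not apply: aggregate throughput is 5,280 units, short of 7,280 units.
Exception (e) requires that the agency holds a current Annual Clearance from the Pellston Office; but there is no Annual Clearance in force, so (e) is unavailable.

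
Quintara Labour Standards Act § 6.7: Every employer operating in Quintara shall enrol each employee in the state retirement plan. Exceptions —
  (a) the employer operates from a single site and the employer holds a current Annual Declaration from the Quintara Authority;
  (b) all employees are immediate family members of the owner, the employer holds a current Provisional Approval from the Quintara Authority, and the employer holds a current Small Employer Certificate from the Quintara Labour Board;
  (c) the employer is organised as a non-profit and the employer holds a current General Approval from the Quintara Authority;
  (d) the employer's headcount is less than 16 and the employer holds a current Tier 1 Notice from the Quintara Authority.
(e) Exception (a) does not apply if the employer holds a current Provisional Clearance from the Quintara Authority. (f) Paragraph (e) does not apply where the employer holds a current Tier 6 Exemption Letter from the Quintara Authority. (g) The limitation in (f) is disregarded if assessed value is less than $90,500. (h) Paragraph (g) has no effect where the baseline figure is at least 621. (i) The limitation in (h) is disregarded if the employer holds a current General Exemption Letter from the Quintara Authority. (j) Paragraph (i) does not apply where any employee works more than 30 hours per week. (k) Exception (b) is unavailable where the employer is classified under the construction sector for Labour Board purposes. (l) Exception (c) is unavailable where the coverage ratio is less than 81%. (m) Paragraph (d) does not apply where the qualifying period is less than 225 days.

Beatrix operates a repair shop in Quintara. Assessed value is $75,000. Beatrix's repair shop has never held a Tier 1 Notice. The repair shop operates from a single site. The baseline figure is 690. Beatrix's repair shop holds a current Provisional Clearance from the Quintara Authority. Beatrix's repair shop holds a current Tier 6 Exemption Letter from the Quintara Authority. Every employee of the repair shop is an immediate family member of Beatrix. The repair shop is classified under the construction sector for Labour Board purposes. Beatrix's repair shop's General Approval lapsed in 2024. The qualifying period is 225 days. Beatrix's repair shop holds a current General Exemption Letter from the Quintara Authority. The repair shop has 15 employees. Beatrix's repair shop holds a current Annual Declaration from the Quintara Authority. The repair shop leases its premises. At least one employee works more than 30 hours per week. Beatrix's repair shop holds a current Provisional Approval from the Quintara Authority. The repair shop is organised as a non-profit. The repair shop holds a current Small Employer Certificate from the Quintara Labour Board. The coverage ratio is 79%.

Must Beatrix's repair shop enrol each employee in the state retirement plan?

No — exception (a) applies; Beatrix's repair shop is not required to enrol each employee in the state retirement plan.

All of (a)'s requirements are met (the employer operates from a single site; a current Annual Declaration is held). Applying paragraphs (e)–(j): (e) would limit (a) — a current Provisional Clearance is held — but (f) sets (e) aside: (f) operates against (e): a current Tier 6 Exemption Letter is held. (g) is engaged (assessed value is $75,000, less than the $90,500 limit), but is itself disapplied by (h): (h) applies — the baseline figure is 690, meeting the 621 threshold. (i) would limit (h) — a current General Exemption Letter is held — but (j) sets (i) aside: (j) is engaged — at least one employee exceeds 30 hours/week. Exception (a) stands.
Exception (b): every employee is an immediate family member; a current Provisional Approval is held; a current Small Employer Certificate is held — every condition holds. Turning to paragraph (k): (k) applies — the repair shop is classified under the construction sector. So (b) is unavailable.
Exception (c) does not apply: no current General Approval is held.
Exception (d) requires that the employer holds a current Tier 1 Notice from the Quintara Authority; but there is no Tier 1 Notice in force, so (d) is unavailable.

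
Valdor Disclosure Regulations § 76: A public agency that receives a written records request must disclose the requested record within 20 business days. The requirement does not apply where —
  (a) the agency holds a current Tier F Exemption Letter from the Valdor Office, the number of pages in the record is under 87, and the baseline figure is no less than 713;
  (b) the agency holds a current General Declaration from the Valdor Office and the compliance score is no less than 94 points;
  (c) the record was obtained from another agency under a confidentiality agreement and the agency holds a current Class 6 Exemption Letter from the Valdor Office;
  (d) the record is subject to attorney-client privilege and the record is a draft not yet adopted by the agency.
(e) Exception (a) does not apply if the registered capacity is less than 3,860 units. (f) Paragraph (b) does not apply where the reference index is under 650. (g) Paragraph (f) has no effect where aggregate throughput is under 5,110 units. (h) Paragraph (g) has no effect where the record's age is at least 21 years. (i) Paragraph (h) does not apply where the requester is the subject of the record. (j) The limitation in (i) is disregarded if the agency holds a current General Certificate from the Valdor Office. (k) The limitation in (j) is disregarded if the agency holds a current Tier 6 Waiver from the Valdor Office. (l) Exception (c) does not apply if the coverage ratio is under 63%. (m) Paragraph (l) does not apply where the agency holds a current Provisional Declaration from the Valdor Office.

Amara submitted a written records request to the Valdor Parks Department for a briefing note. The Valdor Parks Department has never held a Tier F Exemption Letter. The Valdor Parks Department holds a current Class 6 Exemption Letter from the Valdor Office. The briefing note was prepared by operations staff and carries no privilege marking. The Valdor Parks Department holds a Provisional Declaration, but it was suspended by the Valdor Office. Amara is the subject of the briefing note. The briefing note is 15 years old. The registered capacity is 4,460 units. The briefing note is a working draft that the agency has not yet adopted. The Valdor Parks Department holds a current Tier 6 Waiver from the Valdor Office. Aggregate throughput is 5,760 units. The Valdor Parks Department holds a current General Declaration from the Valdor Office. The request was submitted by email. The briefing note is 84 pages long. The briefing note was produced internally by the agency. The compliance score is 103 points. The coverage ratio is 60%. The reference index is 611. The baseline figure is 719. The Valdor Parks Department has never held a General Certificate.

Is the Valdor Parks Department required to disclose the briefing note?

Yes — the Valdor Parks Department must disclose the briefing note.

Exception (a) fails — the Tier F Exemption Letter is not current.
Exception (b)'s conditions are all satisfied: a current General Declaration is held; the compliance score is 103 points, meeting the 94 points threshold. However, paragraphs (f)–(k) must be considered: (f) is engaged — the reference index is 611, under the 650 limit. (g) does not operate here (aggregate throughput is 5,760 units, not under 5,110 units), so (f) stands. Exception (b) does not apply.
Exception (c) requires that the record was obtained from another agency under a confidentiality agreement; but the briefing note was produced internally, so (c) is unavailable.
Exception (d) requires that the record is subject to attorney-client privilege; but the briefing note carries no privilege marking, so (d) is unavailable.
No exception displaces § 76.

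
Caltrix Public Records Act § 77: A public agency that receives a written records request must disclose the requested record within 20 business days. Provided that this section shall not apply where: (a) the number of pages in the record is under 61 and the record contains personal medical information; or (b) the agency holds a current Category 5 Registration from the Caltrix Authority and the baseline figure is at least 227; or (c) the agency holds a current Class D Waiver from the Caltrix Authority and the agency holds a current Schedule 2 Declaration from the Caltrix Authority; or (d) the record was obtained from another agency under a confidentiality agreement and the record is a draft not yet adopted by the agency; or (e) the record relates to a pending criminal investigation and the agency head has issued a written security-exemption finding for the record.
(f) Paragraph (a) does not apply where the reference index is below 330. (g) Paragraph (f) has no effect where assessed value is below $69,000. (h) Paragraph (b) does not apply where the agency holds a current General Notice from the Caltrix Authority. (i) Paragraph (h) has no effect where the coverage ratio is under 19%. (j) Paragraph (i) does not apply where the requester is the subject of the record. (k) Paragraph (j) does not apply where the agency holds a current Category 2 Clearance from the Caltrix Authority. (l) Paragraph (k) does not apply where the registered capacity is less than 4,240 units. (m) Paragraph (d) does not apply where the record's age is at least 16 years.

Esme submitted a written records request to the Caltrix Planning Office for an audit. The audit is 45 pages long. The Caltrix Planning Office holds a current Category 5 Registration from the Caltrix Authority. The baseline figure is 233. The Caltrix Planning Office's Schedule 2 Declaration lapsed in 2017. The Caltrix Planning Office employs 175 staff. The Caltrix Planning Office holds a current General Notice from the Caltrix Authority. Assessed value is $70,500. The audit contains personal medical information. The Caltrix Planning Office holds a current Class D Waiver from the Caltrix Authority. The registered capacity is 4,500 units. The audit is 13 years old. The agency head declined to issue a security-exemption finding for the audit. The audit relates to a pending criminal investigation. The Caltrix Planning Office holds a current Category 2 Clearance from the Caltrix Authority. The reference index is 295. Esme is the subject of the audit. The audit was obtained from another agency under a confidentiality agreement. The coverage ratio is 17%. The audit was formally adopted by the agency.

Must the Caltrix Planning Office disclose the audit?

No — exception (b) applies; the Caltrix Planning Office is not required to disclose the audit.

All of (a)'s requirements are met (the number of pages in the record is 45, under the 61 limit; the audit contains personal medical information). But: (f) is triggered — the reference index is 295, below the 330 limit. (g) does not operate here (assessed value is $70,500, not below $69,000), so (f) stands. (a) is therefore removed.
Exception (b) is satisfied on its face — a current Category 5 Registration is held; the baseline figure is 233, meeting the 227 threshold. Applying paragraphs (h)–(l): (h) would limit (b) — a current General Notice is held — but (i) sets (h) aside: (i) operates — the coverage ratio is 17%, under the 19% limit. (j) is engaged (Esme is the subject of the audit), but is set aside by (k): (k) operates against (j): a current Category 2 Clearance is held. (l), which would lift (k), is inapplicable — the registered capacity is 4,500 units, not less than 4,240 units. (b) remains available.
Exception (c) requires that the agency holds a current Schedule 2 Declaration from the Caltrix Authority; but there is no Schedule 2 Declaration in force, so (c) is unavailable.
Exception (d) does not apply: the audit has been formally adopted.
Exception (e) does not apply: the agency head declined to issue a security-exemption finding.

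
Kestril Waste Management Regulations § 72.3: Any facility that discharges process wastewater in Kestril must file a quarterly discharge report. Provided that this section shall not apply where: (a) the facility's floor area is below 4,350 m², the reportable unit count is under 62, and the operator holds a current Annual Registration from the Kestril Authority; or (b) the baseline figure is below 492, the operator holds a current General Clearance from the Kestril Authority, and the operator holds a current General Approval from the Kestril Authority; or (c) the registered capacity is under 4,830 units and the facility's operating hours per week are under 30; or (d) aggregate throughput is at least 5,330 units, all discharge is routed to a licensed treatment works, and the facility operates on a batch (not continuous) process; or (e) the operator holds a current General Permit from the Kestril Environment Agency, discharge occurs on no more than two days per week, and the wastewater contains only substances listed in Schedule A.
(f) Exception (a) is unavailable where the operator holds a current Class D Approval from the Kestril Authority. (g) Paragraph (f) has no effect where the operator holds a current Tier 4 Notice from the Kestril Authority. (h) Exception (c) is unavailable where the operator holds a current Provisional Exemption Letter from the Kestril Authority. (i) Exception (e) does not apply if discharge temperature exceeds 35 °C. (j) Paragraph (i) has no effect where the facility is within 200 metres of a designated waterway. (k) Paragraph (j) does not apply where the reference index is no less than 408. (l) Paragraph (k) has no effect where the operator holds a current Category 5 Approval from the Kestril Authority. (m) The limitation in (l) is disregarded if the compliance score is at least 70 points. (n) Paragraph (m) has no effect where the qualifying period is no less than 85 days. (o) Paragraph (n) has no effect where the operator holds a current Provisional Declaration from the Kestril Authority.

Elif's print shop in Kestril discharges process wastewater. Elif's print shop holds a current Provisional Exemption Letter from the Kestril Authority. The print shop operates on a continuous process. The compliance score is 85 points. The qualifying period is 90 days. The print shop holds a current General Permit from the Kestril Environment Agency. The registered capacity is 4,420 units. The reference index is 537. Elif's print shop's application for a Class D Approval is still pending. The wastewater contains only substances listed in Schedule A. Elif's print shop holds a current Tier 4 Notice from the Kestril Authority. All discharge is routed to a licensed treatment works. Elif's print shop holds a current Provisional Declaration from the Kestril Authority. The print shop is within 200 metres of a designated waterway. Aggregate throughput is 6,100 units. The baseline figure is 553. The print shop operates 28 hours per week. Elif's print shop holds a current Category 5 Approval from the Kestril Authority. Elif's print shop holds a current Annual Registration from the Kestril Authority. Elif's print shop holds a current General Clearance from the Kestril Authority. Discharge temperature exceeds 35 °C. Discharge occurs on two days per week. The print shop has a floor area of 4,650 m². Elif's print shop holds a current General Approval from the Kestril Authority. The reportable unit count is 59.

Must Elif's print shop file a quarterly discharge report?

Yes — Elif's print shop must file a quarterly discharge report.

Exception (a) does not apply: the facility's floor area is 4,650 m², not below 4,350 m².
Exception (b) does not apply: the baseline figure is 553, not below 492.
Exception (c) is satisfied on its face — the registered capacity is 4,420 units, under the 4,830 units limit; the facility's operating hours per week are 28, under the 30 limit. Turning to paragraph (h): (h) operates — a current Provisional Exemption Letter is held. So (c) is unavailable.
Exception (d) does not apply: the facility operates on a continuous process.
Exception (e): a current General Permit is held; discharge occurs on no more than two days per week; the wastewater is Schedule-A-only — every condition holds. But applying paragraphs (i)–(o): (i) operates against (e): discharge temperature exceeds 35 °C. (j) would limit (i) — the print shop is within 200 m of a designated waterway — but (k) sets (j) aside: (k) is engaged — the reference index is 537, meeting the 408 threshold. (l) operates (a current Category 5 Approval is held), but is overridden by (m): (m) operates against (l): the compliance score is 85 points, meeting the 70 points threshold. (n) would limit (m) — the qualifying period is 90 days, meeting the 85 days threshold — but (o) sets (n) aside: (o) operates against (n): a current Provisional Declaration is held. Exception (e) does not apply.
None of the exceptions is available; § 72.3 applies in full.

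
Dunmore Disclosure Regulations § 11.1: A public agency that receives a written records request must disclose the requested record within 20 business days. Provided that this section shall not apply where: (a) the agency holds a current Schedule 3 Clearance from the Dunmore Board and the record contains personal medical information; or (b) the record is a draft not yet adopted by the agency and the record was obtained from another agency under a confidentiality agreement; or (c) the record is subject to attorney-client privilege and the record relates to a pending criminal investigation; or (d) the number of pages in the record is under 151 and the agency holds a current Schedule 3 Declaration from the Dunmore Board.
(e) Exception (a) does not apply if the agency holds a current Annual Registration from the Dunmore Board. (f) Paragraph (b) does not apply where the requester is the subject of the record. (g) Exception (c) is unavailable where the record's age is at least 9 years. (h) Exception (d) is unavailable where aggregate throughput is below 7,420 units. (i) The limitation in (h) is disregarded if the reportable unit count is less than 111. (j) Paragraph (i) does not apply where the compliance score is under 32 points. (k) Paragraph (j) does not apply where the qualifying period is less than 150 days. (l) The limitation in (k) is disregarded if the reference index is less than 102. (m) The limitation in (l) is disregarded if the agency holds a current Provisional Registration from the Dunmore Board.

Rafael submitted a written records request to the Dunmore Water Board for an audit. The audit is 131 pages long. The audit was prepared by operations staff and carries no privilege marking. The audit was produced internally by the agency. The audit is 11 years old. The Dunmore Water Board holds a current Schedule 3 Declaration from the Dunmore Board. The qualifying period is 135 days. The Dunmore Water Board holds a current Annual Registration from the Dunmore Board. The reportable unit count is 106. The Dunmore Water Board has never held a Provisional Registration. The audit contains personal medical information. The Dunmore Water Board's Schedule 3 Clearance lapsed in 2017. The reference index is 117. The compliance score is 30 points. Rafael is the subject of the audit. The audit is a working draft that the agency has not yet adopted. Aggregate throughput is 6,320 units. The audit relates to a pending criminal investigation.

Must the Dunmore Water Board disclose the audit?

No — exception (d) applies; the Dunmore Water Board is not required to disclose the audit.

Exception (a) does not apply: the Schedule 3 Clearance is not current.
Exception (b) fails — the audit was produced internally.
Exception (c) does not apply: the audit carries no privilege marking.
Exception (d) is satisfied on its face — the number of pages in the record is 131, under the 151 limit; a current Schedule 3 Declaration is held. Considering the limiting provisions: (h) is triggered (aggregate throughput is 6,320 units, below the 7,420 units limit), but is displaced by (i): (i) applies — the reportable unit count is 106, less than the 111 limit. (j) operates (the compliance score is 30 points, under the 32 points limit), but is set aside by (k): (k) operates against (j): the qualifying period is 135 days, less than the 150 days limit. (l) does not operate here (the reference index is 117, not less than 102), so (k) stands. Exception (d) stands.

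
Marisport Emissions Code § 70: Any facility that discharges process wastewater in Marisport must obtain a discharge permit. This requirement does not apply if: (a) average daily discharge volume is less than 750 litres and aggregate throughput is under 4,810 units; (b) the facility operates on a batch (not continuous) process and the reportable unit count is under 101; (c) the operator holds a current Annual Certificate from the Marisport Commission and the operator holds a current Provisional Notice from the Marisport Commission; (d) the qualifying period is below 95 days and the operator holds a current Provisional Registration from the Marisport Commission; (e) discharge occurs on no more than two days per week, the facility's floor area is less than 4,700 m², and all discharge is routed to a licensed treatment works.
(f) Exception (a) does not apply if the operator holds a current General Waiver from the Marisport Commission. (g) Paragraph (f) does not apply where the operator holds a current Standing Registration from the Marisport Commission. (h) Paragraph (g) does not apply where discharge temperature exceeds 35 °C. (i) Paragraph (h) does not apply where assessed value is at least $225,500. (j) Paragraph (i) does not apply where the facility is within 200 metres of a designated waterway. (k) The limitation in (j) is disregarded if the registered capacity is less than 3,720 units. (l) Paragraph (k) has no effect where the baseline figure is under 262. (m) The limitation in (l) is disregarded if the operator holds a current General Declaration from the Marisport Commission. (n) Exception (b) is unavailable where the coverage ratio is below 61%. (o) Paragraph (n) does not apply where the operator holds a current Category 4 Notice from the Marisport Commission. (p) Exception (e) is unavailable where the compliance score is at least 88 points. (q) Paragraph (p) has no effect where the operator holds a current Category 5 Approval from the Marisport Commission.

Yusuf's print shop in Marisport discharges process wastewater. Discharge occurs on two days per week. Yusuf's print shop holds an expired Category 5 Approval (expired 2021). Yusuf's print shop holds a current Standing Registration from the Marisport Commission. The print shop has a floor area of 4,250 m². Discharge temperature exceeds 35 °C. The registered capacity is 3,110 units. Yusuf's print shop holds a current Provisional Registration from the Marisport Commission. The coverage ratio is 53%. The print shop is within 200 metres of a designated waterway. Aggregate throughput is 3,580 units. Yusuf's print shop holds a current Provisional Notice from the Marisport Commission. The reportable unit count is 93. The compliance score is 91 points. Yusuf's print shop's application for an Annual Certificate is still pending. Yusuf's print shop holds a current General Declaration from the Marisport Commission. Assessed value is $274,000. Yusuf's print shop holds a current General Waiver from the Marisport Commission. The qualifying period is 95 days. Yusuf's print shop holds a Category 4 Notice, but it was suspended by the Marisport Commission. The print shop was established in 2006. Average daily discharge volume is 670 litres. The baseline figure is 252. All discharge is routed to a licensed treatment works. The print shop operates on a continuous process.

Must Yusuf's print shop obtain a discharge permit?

No — exception (a) applies; Yusuf's print shop is not required to obtain a discharge permit.

All of (a)'s requirements are met (average daily discharge volume is 670 litres, less than the 750 litres limit; aggregate throughput is 3,580 units, under the 4,810 units limit). Applying paragraphs (f)–(m): (f) is triggered (a current General Waiver is held), but is itself disapplied by (g): (g) operates against (f): a current Standing Registration is held. (h) operates (discharge temperature exceeds 35 °C), but is overridden by (i): (i) operates — assessed value is $274,000, meeting the $225,500 threshold. (j) would limit (i) — the print shop is within 200 m of a designated waterway — but (k) sets (j) aside: (k) operates against (j): the registered capacity is 3,110 units, less than the 3,720 units limit. (l) would limit (k) — the baseline figure is 252, under the 262 limit — but (m) sets (l) aside: (m) is triggered — a current General Declaration is held. Exception (a) stands.
Exception (b) fails — the facility operates on a continuous process.
Exception (c) fails — the Annual Certificate is not current.
Exception (d) fails — the qualifying period is 95 days, not below 95 days.
All of (e)'s requirements are met (discharge occurs on no more than two days per week; the facility's floor area is 4,250 m², less than the 4,700 m² limit; discharge is routed to a licensed treatment works). Turning to paragraphs (p)–(q): (p) operates against (e): the compliance score is 91 points, meeting the 88 points threshold. (q) is not triggered (no current Category 5 Approval is held), so (p) stands. So (e) is unavailable.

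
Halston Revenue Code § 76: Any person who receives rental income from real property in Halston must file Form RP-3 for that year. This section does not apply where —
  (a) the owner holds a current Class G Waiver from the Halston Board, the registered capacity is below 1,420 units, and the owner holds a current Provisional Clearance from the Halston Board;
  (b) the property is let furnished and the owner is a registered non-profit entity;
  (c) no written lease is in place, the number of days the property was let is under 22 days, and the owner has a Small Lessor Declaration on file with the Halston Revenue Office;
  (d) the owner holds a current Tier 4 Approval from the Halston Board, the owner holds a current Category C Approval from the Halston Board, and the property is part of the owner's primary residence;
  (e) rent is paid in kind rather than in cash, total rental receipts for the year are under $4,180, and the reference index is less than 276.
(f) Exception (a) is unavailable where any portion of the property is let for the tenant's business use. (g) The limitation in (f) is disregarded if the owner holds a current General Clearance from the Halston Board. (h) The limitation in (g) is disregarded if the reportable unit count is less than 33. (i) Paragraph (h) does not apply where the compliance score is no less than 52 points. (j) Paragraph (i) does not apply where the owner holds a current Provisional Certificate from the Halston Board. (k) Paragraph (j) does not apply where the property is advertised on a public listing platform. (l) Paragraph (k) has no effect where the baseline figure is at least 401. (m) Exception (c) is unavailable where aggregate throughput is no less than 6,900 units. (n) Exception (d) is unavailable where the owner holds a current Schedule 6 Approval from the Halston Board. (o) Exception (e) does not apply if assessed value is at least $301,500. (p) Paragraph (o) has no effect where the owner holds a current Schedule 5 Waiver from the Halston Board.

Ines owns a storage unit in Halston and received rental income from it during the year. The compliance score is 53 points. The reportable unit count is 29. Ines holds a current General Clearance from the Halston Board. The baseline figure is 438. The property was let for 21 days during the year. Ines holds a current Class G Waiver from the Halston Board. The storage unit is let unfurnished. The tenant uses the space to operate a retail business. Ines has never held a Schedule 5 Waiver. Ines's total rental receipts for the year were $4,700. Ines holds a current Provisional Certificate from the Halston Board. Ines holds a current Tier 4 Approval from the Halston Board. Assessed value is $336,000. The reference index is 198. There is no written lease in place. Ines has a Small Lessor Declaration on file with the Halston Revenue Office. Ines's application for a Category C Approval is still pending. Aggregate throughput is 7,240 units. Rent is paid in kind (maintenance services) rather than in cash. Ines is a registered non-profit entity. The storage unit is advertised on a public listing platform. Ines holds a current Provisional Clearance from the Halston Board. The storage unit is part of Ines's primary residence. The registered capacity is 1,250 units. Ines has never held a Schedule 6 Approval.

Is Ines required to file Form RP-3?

Yes — Ines must file Form RP-3.

All of (a)'s requirements are met (a current Class G Waiver is held; the registered capacity is 1,250 units, below the 1,420 units limit; a current Provisional Clearance is held). However, paragraphs (f)–(l) must be considered: (f) is engaged — the space is let for business use. (g) would limit (f) — a current General Clearance is held — but (h) sets (g) aside: (h) operates against (g): the reportable unit count is 29, less than the 33 limit. (i) applies (the compliance score is 53 points, meeting the 52 points threshold), but yields to (j): (j) operates against (i): a current Provisional Certificate is held. (k) would limit (j) — the property is publicly advertised — but (l) sets (k) aside: (l) operates against (k): the baseline figure is 438, meeting the 401 threshold. Exception (a) does not apply.
Exception (b) fails — the property is let unfurnished.
Exception (c) is satisfied on its face — there is no written lease; the number of days the property was let is 21 days, under the 22 days limit; a Small Lessor Declaration is on file. Turning to paragraph (m): (m) operates — aggregate throughput is 7,240 units, meeting the 6,900 units threshold. So (c) is unavailable.
Exception (d) requires that the owner holds a current Category C Approval from the Halston Board; but there is no Category C Approval in force, so (d) is unavailable.
Exception (e) fails — total rental receipts for the year are $4,700, not under $4,180.
Every exception is unavailable, so the rule governs.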